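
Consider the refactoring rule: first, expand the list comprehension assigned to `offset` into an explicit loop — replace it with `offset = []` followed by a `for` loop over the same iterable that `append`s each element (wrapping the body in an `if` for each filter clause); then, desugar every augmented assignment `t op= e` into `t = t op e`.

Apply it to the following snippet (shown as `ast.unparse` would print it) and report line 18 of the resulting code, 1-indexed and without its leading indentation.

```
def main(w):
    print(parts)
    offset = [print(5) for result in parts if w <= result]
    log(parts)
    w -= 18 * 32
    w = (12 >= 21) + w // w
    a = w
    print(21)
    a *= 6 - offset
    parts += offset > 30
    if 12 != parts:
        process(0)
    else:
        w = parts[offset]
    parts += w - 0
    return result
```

Transformed code:
def main(w):
    print(parts)
    offset = []
    for result in parts:
        if w <= result:
            offset.append(print(5))
    log(parts)
    w = w - 18 * 32
    w = (12 >= 21) + w // w
    a = w
    print(21)
    a = a * (6 - offset)
    parts = parts + (offset > 30)
    if 12 != parts:
        process(0)
    else:
        w = parts[offset]
    parts = parts + (w - 0)
    return result

parts = parts + (w - 0)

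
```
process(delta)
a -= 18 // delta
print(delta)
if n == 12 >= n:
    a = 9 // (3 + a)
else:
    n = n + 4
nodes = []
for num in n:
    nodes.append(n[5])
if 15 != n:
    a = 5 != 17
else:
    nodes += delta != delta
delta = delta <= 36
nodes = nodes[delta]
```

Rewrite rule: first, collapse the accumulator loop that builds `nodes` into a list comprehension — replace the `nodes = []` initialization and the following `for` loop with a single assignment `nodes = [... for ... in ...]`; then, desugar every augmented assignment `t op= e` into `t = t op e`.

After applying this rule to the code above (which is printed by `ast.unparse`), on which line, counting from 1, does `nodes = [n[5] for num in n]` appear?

Transformed code:
process(delta)
a = a - 18 // delta
print(delta)
if n == 12 >= n:
    a = 9 // (3 + a)
else:
    n = n + 4
nodes = [n[5] for num in n]
if 15 != n:
    a = 5 != 17
else:
    nodes = nodes + (delta != delta)
delta = delta <= 36
nodes = nodes[delta]

8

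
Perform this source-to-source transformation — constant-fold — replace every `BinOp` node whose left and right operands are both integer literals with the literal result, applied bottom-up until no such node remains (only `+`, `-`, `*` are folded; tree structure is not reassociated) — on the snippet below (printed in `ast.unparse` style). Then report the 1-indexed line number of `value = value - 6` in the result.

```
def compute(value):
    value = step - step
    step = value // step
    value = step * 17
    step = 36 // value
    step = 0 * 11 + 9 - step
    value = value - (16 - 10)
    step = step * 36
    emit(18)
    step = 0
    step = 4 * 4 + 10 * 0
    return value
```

Transformed code:
def compute(value):
    value = step - step
    step = value // step
    value = step * 17
    step = 36 // value
    step = 9 - step
    value = value - 6
    step = step * 36
    emit(18)
    step = 0
    step = 16
    return value

7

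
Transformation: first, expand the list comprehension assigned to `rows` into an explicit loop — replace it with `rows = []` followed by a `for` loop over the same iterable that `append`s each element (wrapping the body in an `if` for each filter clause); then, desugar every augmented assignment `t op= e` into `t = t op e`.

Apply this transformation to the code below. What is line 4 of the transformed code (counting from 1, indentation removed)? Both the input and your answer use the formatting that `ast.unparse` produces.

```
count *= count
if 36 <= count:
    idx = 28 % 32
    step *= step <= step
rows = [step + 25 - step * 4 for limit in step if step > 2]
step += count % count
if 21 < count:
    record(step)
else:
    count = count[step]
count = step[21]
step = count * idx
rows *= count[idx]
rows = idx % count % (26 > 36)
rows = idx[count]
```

step = step * (step <= step)

Transformed code:
count = count * count
if 36 <= count:
    idx = 28 % 32
    step = step * (step <= step)
rows = []
for limit in step:
    if step > 2:
        rows.append(step + 25 - step * 4)
step = step + count % count
if 21 < count:
    record(step)
else:
    count = count[step]
count = step[21]
step = count * idx
rows = rows * count[idx]
rows = idx % count % (26 > 36)
rows = idx[count]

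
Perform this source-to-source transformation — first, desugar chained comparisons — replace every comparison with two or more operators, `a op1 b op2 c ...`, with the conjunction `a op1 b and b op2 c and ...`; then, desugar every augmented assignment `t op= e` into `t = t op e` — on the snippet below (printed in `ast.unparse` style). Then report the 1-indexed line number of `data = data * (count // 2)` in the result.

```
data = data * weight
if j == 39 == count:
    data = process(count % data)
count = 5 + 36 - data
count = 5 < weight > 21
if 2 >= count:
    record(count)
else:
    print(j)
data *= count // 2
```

Transformed code:
data = data * weight
if j == 39 and 39 == count:
    data = process(count % data)
count = 5 + 36 - data
count = 5 < weight and weight > 21
if 2 >= count:
    record(count)
else:
    print(j)
data = data * (count // 2)

10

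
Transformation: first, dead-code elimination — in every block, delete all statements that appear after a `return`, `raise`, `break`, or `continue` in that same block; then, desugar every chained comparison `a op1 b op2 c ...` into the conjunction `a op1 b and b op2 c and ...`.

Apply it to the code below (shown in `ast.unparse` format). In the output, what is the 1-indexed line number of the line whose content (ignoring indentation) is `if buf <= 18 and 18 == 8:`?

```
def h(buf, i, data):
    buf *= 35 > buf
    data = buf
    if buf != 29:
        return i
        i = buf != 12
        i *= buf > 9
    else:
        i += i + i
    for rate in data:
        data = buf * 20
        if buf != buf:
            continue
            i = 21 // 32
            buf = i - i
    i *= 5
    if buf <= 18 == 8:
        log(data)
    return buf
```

13

Transformed code:
def h(buf, i, data):
    buf *= 35 > buf
    data = buf
    if buf != 29:
        return i
    else:
        i += i + i
    for rate in data:
        data = buf * 20
        if buf != buf:
            continue
    i *= 5
    if buf <= 18 and 18 == 8:
        log(data)
    return buf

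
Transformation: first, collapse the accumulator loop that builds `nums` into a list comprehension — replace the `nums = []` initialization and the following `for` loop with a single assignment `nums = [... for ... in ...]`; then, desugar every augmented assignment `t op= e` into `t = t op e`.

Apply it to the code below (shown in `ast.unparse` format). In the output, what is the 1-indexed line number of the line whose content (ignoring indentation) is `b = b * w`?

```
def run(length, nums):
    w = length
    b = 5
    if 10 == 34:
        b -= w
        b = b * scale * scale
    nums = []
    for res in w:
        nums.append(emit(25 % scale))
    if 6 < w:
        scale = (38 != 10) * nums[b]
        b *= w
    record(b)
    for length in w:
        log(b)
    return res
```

Transformed code:
def run(length, nums):
    w = length
    b = 5
    if 10 == 34:
        b = b - w
        b = b * scale * scale
    nums = [emit(25 % scale) for res in w]
    if 6 < w:
        scale = (38 != 10) * nums[b]
        b = b * w
    record(b)
    for length in w:
        log(b)
    return res

10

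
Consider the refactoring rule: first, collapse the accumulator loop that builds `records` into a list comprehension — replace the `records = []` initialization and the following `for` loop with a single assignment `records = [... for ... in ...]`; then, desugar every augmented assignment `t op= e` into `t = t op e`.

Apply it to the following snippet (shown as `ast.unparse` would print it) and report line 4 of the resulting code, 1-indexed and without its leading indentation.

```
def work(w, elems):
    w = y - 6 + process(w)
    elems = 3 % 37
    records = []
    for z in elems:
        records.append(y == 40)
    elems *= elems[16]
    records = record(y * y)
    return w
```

records = [y == 40 for z in elems]

Transformed code:
def work(w, elems):
    w = y - 6 + process(w)
    elems = 3 % 37
    records = [y == 40 for z in elems]
    elems = elems * elems[16]
    records = record(y * y)
    return w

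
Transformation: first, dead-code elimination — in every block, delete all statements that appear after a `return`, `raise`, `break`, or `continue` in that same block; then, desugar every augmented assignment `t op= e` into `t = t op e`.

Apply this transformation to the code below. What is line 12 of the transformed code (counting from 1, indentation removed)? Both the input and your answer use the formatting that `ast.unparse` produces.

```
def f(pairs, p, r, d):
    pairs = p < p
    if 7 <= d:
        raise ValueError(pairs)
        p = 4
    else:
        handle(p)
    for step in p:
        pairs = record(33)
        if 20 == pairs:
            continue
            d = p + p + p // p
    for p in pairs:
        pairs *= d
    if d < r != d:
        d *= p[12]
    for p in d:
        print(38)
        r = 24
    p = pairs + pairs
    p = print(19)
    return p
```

pairs = pairs * d

Transformed code:
def f(pairs, p, r, d):
    pairs = p < p
    if 7 <= d:
        raise ValueError(pairs)
    else:
        handle(p)
    for step in p:
        pairs = record(33)
        if 20 == pairs:
            continue
    for p in pairs:
        pairs = pairs * d
    if d < r != d:
        d = d * p[12]
    for p in d:
        print(38)
        r = 24
    p = pairs + pairs
    p = print(19)
    return p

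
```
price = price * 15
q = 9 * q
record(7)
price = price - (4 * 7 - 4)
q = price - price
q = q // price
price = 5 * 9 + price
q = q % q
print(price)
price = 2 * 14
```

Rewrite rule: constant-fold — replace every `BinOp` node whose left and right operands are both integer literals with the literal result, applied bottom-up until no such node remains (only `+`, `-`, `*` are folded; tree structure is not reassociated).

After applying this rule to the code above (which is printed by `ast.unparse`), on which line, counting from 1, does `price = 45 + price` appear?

7

Transformed code:
price = price * 15
q = 9 * q
record(7)
price = price - 24
q = price - price
q = q // price
price = 45 + price
q = q % q
print(price)
price = 28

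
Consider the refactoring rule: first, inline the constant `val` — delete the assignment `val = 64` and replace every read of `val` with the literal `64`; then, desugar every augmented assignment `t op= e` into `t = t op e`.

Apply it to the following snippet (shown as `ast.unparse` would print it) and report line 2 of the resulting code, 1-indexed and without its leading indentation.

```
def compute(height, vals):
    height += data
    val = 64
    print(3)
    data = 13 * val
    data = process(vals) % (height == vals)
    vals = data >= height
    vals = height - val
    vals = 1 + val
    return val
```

Transformed code:
def compute(height, vals):
    height = height + data
    print(3)
    data = 13 * 64
    data = process(vals) % (height == vals)
    vals = data >= height
    vals = height - 64
    vals = 1 + 64
    return 64

height = height + data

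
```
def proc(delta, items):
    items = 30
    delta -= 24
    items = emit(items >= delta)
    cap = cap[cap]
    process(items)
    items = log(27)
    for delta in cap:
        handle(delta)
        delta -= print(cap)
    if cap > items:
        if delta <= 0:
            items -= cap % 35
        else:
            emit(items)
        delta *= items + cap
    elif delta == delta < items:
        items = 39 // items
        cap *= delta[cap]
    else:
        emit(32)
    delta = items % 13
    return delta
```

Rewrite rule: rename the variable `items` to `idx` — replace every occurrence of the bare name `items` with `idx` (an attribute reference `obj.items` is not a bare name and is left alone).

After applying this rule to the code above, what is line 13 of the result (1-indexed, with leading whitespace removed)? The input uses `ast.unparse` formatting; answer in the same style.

Transformed code:
def proc(delta, idx):
    idx = 30
    delta -= 24
    idx = emit(idx >= delta)
    cap = cap[cap]
    process(idx)
    idx = log(27)
    for delta in cap:
        handle(delta)
        delta -= print(cap)
    if cap > idx:
        if delta <= 0:
            idx -= cap % 35
        else:
            emit(idx)
        delta *= idx + cap
    elif delta == delta < idx:
        idx = 39 // idx
        cap *= delta[cap]
    else:
        emit(32)
    delta = idx % 13
    return delta

idx -= cap % 35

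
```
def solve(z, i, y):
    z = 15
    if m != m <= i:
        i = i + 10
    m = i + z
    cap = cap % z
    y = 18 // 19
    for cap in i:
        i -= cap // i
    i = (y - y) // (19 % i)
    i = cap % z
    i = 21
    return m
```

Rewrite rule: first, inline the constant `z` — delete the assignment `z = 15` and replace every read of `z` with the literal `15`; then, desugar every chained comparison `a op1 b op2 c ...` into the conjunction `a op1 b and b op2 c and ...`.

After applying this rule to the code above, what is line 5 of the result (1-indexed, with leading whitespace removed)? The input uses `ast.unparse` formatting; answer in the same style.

Transformed code:
def solve(z, i, y):
    if m != m and m <= i:
        i = i + 10
    m = i + 15
    cap = cap % 15
    y = 18 // 19
    for cap in i:
        i -= cap // i
    i = (y - y) // (19 % i)
    i = cap % 15
    i = 21
    return m

cap = cap % 15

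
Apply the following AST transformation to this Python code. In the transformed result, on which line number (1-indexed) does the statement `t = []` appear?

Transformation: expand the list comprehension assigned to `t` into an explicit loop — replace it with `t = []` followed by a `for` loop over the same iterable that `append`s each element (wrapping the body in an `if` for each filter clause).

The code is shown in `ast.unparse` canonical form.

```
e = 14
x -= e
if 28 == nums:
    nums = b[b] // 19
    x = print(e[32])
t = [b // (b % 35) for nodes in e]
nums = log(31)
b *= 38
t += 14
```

6

Transformed code:
e = 14
x -= e
if 28 == nums:
    nums = b[b] // 19
    x = print(e[32])
t = []
for nodes in e:
    t.append(b // (b % 35))
nums = log(31)
b *= 38
t += 14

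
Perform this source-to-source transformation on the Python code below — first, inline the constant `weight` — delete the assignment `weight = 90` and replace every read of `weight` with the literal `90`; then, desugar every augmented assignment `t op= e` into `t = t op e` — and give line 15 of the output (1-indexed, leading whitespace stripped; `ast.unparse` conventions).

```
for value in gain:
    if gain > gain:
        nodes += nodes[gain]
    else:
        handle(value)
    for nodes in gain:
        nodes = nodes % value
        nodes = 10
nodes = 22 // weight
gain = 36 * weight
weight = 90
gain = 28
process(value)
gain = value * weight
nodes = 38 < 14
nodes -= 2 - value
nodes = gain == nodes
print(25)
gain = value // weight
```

Transformed code:
for value in gain:
    if gain > gain:
        nodes = nodes + nodes[gain]
    else:
        handle(value)
    for nodes in gain:
        nodes = nodes % value
        nodes = 10
nodes = 22 // 90
gain = 36 * 90
gain = 28
process(value)
gain = value * 90
nodes = 38 < 14
nodes = nodes - (2 - value)
nodes = gain == nodes
print(25)
gain = value // 90

nodes = nodes - (2 - value)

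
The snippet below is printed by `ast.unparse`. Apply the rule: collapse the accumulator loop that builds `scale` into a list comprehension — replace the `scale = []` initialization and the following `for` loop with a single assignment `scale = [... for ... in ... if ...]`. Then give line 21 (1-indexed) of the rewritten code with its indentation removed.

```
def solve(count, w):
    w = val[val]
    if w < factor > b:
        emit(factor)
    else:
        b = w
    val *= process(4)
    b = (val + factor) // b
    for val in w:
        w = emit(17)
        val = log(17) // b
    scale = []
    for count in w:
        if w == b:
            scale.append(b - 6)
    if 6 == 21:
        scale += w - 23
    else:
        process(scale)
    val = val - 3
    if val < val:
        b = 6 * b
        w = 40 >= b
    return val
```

Transformed code:
def solve(count, w):
    w = val[val]
    if w < factor > b:
        emit(factor)
    else:
        b = w
    val *= process(4)
    b = (val + factor) // b
    for val in w:
        w = emit(17)
        val = log(17) // b
    scale = [b - 6 for count in w if w == b]
    if 6 == 21:
        scale += w - 23
    else:
        process(scale)
    val = val - 3
    if val < val:
        b = 6 * b
        w = 40 >= b
    return val

return val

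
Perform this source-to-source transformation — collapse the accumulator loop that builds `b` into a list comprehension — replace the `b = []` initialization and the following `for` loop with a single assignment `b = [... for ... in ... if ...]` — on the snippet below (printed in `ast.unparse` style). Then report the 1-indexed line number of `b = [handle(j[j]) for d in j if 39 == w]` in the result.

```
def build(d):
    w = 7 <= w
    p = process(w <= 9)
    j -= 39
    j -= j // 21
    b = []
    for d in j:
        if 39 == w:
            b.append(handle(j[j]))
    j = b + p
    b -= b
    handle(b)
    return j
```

Transformed code:
def build(d):
    w = 7 <= w
    p = process(w <= 9)
    j -= 39
    j -= j // 21
    b = [handle(j[j]) for d in j if 39 == w]
    j = b + p
    b -= b
    handle(b)
    return j

6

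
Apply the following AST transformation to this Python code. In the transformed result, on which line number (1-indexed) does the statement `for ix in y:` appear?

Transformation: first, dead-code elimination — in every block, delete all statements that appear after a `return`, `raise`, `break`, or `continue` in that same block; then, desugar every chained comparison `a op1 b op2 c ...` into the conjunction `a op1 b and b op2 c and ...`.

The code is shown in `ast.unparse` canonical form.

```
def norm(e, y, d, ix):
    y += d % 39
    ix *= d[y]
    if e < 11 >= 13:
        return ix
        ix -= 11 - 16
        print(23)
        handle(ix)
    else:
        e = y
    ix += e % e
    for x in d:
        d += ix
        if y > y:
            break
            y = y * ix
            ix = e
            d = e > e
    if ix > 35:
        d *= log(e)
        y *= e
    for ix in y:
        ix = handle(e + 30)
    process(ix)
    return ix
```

16

Transformed code:
def norm(e, y, d, ix):
    y += d % 39
    ix *= d[y]
    if e < 11 and 11 >= 13:
        return ix
    else:
        e = y
    ix += e % e
    for x in d:
        d += ix
        if y > y:
            break
    if ix > 35:
        d *= log(e)
        y *= e
    for ix in y:
        ix = handle(e + 30)
    process(ix)
    return ix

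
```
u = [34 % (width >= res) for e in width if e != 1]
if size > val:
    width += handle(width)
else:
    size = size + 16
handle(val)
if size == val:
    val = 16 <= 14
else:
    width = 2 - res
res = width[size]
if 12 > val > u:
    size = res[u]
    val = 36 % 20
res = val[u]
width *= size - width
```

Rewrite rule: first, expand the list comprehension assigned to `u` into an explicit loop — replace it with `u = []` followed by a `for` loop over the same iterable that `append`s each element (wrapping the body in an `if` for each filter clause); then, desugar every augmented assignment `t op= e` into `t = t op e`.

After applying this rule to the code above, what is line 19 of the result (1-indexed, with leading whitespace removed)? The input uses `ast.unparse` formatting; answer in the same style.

Transformed code:
u = []
for e in width:
    if e != 1:
        u.append(34 % (width >= res))
if size > val:
    width = width + handle(width)
else:
    size = size + 16
handle(val)
if size == val:
    val = 16 <= 14
else:
    width = 2 - res
res = width[size]
if 12 > val > u:
    size = res[u]
    val = 36 % 20
res = val[u]
width = width * (size - width)

width = width * (size - width)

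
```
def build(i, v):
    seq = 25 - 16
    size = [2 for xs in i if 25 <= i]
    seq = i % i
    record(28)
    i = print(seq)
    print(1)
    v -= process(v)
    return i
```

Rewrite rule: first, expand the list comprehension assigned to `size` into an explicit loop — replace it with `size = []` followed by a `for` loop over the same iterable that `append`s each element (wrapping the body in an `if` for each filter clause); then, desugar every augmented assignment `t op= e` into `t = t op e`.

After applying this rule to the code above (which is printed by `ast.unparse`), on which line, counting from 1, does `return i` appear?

Transformed code:
def build(i, v):
    seq = 25 - 16
    size = []
    for xs in i:
        if 25 <= i:
            size.append(2)
    seq = i % i
    record(28)
    i = print(seq)
    print(1)
    v = v - process(v)
    return i

12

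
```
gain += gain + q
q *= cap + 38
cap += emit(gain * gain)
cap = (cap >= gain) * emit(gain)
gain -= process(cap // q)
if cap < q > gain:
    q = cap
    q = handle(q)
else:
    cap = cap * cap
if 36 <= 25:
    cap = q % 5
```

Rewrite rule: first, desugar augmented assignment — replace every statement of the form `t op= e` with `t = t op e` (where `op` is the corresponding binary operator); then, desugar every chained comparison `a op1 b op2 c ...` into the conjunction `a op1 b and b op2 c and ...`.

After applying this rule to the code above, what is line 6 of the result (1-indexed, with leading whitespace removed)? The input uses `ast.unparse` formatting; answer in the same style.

if cap < q and q > gain:

Transformed code:
gain = gain + (gain + q)
q = q * (cap + 38)
cap = cap + emit(gain * gain)
cap = (cap >= gain) * emit(gain)
gain = gain - process(cap // q)
if cap < q and q > gain:
    q = cap
    q = handle(q)
else:
    cap = cap * cap
if 36 <= 25:
    cap = q % 5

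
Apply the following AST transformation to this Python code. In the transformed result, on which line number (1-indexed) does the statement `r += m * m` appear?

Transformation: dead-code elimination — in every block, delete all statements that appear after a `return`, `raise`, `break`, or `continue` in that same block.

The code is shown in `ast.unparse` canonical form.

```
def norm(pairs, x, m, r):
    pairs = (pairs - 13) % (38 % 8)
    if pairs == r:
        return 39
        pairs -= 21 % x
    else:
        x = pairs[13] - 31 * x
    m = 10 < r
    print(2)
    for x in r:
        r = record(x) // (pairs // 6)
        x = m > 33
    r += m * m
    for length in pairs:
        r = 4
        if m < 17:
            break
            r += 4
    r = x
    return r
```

Transformed code:
def norm(pairs, x, m, r):
    pairs = (pairs - 13) % (38 % 8)
    if pairs == r:
        return 39
    else:
        x = pairs[13] - 31 * x
    m = 10 < r
    print(2)
    for x in r:
        r = record(x) // (pairs // 6)
        x = m > 33
    r += m * m
    for length in pairs:
        r = 4
        if m < 17:
            break
    r = x
    return r

12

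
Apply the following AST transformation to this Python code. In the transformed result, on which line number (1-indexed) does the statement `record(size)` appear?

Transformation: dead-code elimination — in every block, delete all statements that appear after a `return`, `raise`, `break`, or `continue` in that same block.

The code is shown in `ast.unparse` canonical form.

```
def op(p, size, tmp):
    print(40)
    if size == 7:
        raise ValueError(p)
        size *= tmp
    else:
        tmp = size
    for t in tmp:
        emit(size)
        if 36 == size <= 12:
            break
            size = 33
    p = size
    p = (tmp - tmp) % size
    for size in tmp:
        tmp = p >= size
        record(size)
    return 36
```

Transformed code:
def op(p, size, tmp):
    print(40)
    if size == 7:
        raise ValueError(p)
    else:
        tmp = size
    for t in tmp:
        emit(size)
        if 36 == size <= 12:
            break
    p = size
    p = (tmp - tmp) % size
    for size in tmp:
        tmp = p >= size
        record(size)
    return 36

15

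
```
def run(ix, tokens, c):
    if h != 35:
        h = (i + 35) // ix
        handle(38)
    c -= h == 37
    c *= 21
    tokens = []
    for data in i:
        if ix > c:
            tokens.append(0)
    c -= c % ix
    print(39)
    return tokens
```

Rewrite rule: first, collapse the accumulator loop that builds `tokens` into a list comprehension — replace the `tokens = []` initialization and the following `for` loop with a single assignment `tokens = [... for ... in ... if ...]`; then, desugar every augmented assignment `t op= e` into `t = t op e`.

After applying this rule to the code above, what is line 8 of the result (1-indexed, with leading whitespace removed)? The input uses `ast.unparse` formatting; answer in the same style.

c = c - c % ix

Transformed code:
def run(ix, tokens, c):
    if h != 35:
        h = (i + 35) // ix
        handle(38)
    c = c - (h == 37)
    c = c * 21
    tokens = [0 for data in i if ix > c]
    c = c - c % ix
    print(39)
    return tokens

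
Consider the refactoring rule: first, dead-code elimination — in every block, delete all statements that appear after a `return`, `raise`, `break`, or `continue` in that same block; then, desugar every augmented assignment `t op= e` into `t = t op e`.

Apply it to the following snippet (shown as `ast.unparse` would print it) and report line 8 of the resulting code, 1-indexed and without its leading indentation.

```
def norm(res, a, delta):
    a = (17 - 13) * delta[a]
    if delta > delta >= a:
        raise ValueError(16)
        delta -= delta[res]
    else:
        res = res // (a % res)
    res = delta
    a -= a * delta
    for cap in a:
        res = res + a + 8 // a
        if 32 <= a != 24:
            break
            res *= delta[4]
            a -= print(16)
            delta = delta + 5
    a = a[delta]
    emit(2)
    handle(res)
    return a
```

a = a - a * delta

Transformed code:
def norm(res, a, delta):
    a = (17 - 13) * delta[a]
    if delta > delta >= a:
        raise ValueError(16)
    else:
        res = res // (a % res)
    res = delta
    a = a - a * delta
    for cap in a:
        res = res + a + 8 // a
        if 32 <= a != 24:
            break
    a = a[delta]
    emit(2)
    handle(res)
    return a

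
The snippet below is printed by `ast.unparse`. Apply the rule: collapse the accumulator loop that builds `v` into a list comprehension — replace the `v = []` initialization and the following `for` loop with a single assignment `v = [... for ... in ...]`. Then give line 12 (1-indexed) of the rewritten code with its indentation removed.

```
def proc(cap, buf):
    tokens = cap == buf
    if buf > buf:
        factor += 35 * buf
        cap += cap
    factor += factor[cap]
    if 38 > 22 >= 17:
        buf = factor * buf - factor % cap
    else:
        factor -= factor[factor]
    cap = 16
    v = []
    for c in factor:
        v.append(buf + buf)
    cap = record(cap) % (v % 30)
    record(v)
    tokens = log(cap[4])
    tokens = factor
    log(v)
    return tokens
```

v = [buf + buf for c in factor]

Transformed code:
def proc(cap, buf):
    tokens = cap == buf
    if buf > buf:
        factor += 35 * buf
        cap += cap
    factor += factor[cap]
    if 38 > 22 >= 17:
        buf = factor * buf - factor % cap
    else:
        factor -= factor[factor]
    cap = 16
    v = [buf + buf for c in factor]
    cap = record(cap) % (v % 30)
    record(v)
    tokens = log(cap[4])
    tokens = factor
    log(v)
    return tokens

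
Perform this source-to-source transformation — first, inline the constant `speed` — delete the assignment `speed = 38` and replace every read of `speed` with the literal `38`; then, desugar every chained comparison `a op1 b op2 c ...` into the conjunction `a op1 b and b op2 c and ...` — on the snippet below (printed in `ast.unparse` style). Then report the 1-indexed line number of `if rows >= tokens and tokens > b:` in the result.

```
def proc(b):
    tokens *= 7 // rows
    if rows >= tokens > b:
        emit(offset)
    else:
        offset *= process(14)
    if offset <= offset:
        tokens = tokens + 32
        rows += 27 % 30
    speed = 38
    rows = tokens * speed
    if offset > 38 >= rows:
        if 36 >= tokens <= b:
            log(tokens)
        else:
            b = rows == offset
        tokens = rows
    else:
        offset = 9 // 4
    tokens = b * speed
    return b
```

3

Transformed code:
def proc(b):
    tokens *= 7 // rows
    if rows >= tokens and tokens > b:
        emit(offset)
    else:
        offset *= process(14)
    if offset <= offset:
        tokens = tokens + 32
        rows += 27 % 30
    rows = tokens * 38
    if offset > 38 and 38 >= rows:
        if 36 >= tokens and tokens <= b:
            log(tokens)
        else:
            b = rows == offset
        tokens = rows
    else:
        offset = 9 // 4
    tokens = b * 38
    return b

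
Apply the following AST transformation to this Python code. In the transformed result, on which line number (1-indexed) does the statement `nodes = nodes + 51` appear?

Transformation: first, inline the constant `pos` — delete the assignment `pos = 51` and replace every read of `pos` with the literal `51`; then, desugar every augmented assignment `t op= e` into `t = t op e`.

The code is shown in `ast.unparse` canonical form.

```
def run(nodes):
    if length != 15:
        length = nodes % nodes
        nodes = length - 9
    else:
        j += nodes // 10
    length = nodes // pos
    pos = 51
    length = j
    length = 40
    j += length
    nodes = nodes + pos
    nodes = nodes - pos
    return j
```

Transformed code:
def run(nodes):
    if length != 15:
        length = nodes % nodes
        nodes = length - 9
    else:
        j = j + nodes // 10
    length = nodes // 51
    length = j
    length = 40
    j = j + length
    nodes = nodes + 51
    nodes = nodes - 51
    return j

11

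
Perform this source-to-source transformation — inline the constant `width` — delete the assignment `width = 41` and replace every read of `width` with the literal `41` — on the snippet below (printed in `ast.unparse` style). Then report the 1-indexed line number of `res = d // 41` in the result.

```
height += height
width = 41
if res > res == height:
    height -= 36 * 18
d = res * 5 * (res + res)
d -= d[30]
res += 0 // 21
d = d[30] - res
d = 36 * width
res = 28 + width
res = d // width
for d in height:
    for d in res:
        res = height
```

Transformed code:
height += height
if res > res == height:
    height -= 36 * 18
d = res * 5 * (res + res)
d -= d[30]
res += 0 // 21
d = d[30] - res
d = 36 * 41
res = 28 + 41
res = d // 41
for d in height:
    for d in res:
        res = height

10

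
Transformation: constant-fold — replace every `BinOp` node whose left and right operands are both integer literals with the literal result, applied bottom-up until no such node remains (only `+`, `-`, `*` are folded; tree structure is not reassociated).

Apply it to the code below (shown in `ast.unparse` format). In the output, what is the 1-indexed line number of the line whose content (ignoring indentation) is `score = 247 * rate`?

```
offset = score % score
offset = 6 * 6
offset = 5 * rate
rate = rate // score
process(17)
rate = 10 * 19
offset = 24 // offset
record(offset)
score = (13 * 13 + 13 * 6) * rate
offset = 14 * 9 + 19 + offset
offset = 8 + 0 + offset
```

Transformed code:
offset = score % score
offset = 36
offset = 5 * rate
rate = rate // score
process(17)
rate = 190
offset = 24 // offset
record(offset)
score = 247 * rate
offset = 145 + offset
offset = 8 + offset

9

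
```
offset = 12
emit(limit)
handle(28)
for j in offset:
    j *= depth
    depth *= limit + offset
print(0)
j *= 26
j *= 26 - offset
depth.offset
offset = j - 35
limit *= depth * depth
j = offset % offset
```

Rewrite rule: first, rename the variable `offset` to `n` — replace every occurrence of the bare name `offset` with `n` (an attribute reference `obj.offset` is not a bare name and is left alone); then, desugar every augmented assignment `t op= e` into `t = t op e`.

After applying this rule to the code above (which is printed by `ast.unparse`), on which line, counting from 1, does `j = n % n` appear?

Transformed code:
n = 12
emit(limit)
handle(28)
for j in n:
    j = j * depth
    depth = depth * (limit + n)
print(0)
j = j * 26
j = j * (26 - n)
depth.offset
n = j - 35
limit = limit * (depth * depth)
j = n % n

13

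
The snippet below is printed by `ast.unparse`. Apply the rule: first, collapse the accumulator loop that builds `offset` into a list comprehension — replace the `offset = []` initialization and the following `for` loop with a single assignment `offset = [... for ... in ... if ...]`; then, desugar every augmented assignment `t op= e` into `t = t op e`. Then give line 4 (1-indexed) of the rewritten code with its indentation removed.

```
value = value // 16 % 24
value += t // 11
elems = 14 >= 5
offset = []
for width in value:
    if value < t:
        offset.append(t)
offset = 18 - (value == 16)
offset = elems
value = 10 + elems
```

Transformed code:
value = value // 16 % 24
value = value + t // 11
elems = 14 >= 5
offset = [t for width in value if value < t]
offset = 18 - (value == 16)
offset = elems
value = 10 + elems

offset = [t for width in value if value < t]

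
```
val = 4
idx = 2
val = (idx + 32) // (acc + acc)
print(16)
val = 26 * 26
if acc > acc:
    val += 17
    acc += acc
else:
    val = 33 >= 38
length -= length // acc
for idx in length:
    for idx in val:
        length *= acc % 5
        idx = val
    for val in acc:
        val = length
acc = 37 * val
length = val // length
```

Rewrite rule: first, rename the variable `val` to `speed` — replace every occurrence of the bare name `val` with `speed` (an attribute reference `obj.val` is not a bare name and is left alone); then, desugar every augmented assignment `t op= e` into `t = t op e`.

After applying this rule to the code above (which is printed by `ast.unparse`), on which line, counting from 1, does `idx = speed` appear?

15

Transformed code:
speed = 4
idx = 2
speed = (idx + 32) // (acc + acc)
print(16)
speed = 26 * 26
if acc > acc:
    speed = speed + 17
    acc = acc + acc
else:
    speed = 33 >= 38
length = length - length // acc
for idx in length:
    for idx in speed:
        length = length * (acc % 5)
        idx = speed
    for speed in acc:
        speed = length
acc = 37 * speed
length = speed // length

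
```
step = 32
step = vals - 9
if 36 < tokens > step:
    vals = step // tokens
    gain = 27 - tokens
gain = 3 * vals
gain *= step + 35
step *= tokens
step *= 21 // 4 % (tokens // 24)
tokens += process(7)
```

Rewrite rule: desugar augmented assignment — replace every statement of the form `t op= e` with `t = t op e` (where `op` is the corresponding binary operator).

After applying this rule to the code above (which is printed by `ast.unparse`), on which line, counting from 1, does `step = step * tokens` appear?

Transformed code:
step = 32
step = vals - 9
if 36 < tokens > step:
    vals = step // tokens
    gain = 27 - tokens
gain = 3 * vals
gain = gain * (step + 35)
step = step * tokens
step = step * (21 // 4 % (tokens // 24))
tokens = tokens + process(7)

8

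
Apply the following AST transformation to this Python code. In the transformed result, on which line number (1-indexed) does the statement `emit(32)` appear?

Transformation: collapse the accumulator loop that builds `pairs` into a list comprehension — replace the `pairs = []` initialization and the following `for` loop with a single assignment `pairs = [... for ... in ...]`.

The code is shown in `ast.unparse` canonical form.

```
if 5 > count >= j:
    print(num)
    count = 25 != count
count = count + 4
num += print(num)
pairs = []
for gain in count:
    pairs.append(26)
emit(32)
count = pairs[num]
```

Transformed code:
if 5 > count >= j:
    print(num)
    count = 25 != count
count = count + 4
num += print(num)
pairs = [26 for gain in count]
emit(32)
count = pairs[num]

7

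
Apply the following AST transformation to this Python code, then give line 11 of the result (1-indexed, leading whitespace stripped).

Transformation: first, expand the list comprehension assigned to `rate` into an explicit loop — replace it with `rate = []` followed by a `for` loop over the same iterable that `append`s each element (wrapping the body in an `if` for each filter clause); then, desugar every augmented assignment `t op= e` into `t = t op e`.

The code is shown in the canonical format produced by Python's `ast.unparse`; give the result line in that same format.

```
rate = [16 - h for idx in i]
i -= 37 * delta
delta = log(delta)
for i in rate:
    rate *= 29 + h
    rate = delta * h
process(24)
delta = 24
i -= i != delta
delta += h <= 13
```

i = i - (i != delta)

Transformed code:
rate = []
for idx in i:
    rate.append(16 - h)
i = i - 37 * delta
delta = log(delta)
for i in rate:
    rate = rate * (29 + h)
    rate = delta * h
process(24)
delta = 24
i = i - (i != delta)
delta = delta + (h <= 13)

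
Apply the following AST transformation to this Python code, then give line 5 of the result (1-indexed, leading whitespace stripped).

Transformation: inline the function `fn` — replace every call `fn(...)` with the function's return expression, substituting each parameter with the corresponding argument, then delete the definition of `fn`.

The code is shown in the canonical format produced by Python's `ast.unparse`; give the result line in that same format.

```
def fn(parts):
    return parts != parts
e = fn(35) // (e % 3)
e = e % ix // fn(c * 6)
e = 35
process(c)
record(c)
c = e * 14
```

record(c)

Transformed code:
e = (35 != 35) // (e % 3)
e = e % ix // (c * 6 != c * 6)
e = 35
process(c)
record(c)
c = e * 14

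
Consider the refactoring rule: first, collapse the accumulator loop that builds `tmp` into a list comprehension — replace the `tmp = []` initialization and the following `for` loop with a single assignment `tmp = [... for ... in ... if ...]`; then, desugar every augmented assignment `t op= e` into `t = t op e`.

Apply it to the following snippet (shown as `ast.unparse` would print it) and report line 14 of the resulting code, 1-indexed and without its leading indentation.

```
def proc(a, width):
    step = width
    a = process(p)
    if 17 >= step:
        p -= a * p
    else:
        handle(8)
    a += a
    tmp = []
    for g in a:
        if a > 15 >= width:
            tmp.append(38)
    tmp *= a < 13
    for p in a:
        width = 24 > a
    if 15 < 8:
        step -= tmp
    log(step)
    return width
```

step = step - tmp

Transformed code:
def proc(a, width):
    step = width
    a = process(p)
    if 17 >= step:
        p = p - a * p
    else:
        handle(8)
    a = a + a
    tmp = [38 for g in a if a > 15 >= width]
    tmp = tmp * (a < 13)
    for p in a:
        width = 24 > a
    if 15 < 8:
        step = step - tmp
    log(step)
    return width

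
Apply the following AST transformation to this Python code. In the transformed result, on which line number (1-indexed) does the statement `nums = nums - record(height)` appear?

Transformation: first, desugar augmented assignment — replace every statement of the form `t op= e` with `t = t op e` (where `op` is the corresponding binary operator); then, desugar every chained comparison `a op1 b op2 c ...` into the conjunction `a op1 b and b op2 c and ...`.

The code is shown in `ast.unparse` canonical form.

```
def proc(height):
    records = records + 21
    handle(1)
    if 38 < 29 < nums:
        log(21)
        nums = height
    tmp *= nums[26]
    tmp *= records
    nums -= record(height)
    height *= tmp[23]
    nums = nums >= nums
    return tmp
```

9

Transformed code:
def proc(height):
    records = records + 21
    handle(1)
    if 38 < 29 and 29 < nums:
        log(21)
        nums = height
    tmp = tmp * nums[26]
    tmp = tmp * records
    nums = nums - record(height)
    height = height * tmp[23]
    nums = nums >= nums
    return tmp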